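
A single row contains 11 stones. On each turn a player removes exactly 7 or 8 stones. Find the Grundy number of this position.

1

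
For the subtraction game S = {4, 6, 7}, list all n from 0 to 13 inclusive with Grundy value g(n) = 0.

0, 1, 2, 3, 11, 12, 13

Build the Grundy sequence with g(k) = mex{g(k−s) : s ∈ {4, 6, 7}, s ≤ k}:
k:     0  1  2  3  4  5  6  7  8  9 10 11 12 13
g(k):  0  0  0  0  1  1  1  1  2  2  2  0  0  0
The P-positions (g = 0) in 0..13 are 0, 1, 2, 3, 11, 12, 13.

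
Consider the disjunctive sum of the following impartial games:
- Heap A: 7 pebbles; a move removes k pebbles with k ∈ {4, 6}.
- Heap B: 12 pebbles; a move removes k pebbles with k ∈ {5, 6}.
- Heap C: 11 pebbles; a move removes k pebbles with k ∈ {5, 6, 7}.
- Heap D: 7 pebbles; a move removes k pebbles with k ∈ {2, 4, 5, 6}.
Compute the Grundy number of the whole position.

0

For heap A, compute g(0), g(1), … with moves {4, 6}:
g(0) = mex{} = 0
g(1) = mex{} = 0
g(2) = mex{} = 0
g(3) = mex{} = 0
g(4) = mex{0} = 1
g(5) = mex{0} = 1
g(6) = mex{0} = 1
g(7) = mex{0} = 1
So g(7) = 1.
Build the Grundy sequence for heap B with g(k) = mex{g(k−s) : s ∈ {5, 6}, s ≤ k}:
k:     0  1  2  3  4  5  6  7  8  9 10 11 12
g(k):  0  0  0  0  0  1  1  1  1  1  2  0  0
So g(12) = 0.
For heap C, compute g(0), g(1), … with moves {5, 6, 7}:
g(0) = mex{} = 0
g(1) = mex{} = 0
g(2) = mex{} = 0
g(3) = mex{} = 0
g(4) = mex{} = 0
g(5) = mex{0} = 1
g(6) = mex{0} = 1
g(7) = mex{0} = 1
g(8) = mex{0} = 1
g(9) = mex{0} = 1
g(10) = mex{0,1} = 2
g(11) = mex{0,1} = 2
So g(11) = 2.
Grundy values for heap D (subtraction set {2, 4, 5, 6}):
g(0) = mex{} = 0
g(1) = mex{} = 0
g(2) = mex{0} = 1
g(3) = mex{0} = 1
g(4) = mex{0,1} = 2
g(5) = mex{0,1} = 2
g(6) = mex{0,1,2} = 3
g(7) = mex{0,1,2} = 3
So g(7) = 3.
The value of a disjunctive sum is the nim-sum of the parts.
Combined value = 1 ⊕ 0 ⊕ 2 ⊕ 3 = 0.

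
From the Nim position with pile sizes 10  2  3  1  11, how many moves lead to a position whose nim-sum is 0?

3

In binary:
  1010  (10)
  0010  (2)
  0011  (3)
  0001  (1)
  1011  (11)
  ----
  0001  (1)
The overall nim-sum is X = 1. A pile of size p has a winning move iff p XOR X < p (reduce it to p XOR X).
  10: 10 XOR 1 = 11 ≥ 10 — no move.
  2: 2 XOR 1 = 3 ≥ 2 — no move.
  3: 3 XOR 1 = 2 < 3 — winning move (to 2).
  1: 1 XOR 1 = 0 < 1 — winning move (to 0).
  11: 11 XOR 1 = 10 < 11 — winning move (to 10).
That gives 3 winning moves.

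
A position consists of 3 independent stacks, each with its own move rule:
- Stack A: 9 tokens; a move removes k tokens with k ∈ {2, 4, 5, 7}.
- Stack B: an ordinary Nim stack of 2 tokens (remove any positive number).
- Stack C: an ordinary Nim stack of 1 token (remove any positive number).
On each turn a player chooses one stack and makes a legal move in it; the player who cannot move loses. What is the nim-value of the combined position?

Build the Grundy sequence for stack A with g(k) = mex{g(k−s) : s ∈ {2, 4, 5, 7}, s ≤ k}:
g(0) = mex{} = 0
g(1) = mex{} = 0
g(2) = mex{0} = 1
g(3) = mex{0} = 1
g(4) = mex{0,1} = 2
g(5) = mex{0,1} = 2
g(6) = mex{0,1,2} = 3
g(7) = mex{0,1,2} = 3
g(8) = mex{0,1,2,3} = 4
g(9) = mex{1,2,3} = 0
So g(9) = 0.
Stack B is a plain Nim stack of size 2, so its Grundy value is 2.
Stack C is a plain Nim stack of size 1, so its Grundy value is 1.
By the Sprague-Grundy theorem, the Grundy value of a sum of independent games is the XOR of the component values.
Combined value = 0 XOR 2 XOR 1 = 3.

3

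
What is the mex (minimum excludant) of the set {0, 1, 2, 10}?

3

The values 0, 1, 2 are all present; 3 is the first non-negative integer missing from the set.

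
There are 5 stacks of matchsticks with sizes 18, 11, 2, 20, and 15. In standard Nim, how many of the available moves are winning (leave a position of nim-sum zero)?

0

Bitwise XOR of the heap sizes:
  10010  (18)
  01011  (11)
  00010  (2)
  10100  (20)
  01111  (15)
  -----
  00000  (0)
The nim-sum is already 0, so every move leaves a nonzero nim-sum — there are no winning moves.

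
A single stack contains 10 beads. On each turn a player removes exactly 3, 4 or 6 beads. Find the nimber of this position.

0

Compute g(0), g(1), … for moves {3, 4, 6}:
k:     0  1  2  3  4  5  6  7  8  9 10
g(k):  0  0  0  1  1  1  2  2  2  0  0
So g(10) = 0.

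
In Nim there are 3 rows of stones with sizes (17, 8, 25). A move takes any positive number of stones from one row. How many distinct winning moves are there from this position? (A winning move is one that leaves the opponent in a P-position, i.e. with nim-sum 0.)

0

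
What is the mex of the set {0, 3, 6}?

0 is in the set but 1 is not, so the mex is 1.

1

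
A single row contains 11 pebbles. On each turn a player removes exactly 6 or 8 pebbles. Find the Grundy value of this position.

1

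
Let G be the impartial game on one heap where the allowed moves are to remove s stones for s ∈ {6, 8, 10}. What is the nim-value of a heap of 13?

Compute g(0), g(1), … for moves {6, 8, 10}:
g(0) = mex{} = 0
g(1) = mex{} = 0
g(2) = mex{} = 0
g(3) = mex{} = 0
g(4) = mex{} = 0
g(5) = mex{} = 0
g(6) = mex{0} = 1
g(7) = mex{0} = 1
g(8) = mex{0} = 1
g(9) = mex{0} = 1
g(10) = mex{0} = 1
g(11) = mex{0} = 1
g(12) = mex{0,1} = 2
g(13) = mex{0,1} = 2
So g(13) = 2.

2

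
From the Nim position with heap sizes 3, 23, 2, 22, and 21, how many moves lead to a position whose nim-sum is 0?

3

In binary:
  00011  (3)
  10111  (23)
  00010  (2)
  10110  (22)
  10101  (21)
  -----
  10101  (21)
The overall nim-sum is X = 21. A heap of size p has a winning move iff p XOR X < p (reduce it to p XOR X).
  3: 3 XOR 21 = 22 ≥ 3 — no move.
  23: 23 XOR 21 = 2 < 23 — winning move (to 2).
  2: 2 XOR 21 = 23 ≥ 2 — no move.
  22: 22 XOR 21 = 3 < 22 — winning move (to 3).
  21: 21 XOR 21 = 0 < 21 — winning move (to 0).
That gives 3 winning moves.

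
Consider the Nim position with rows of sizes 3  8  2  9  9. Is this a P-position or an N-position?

Write each in binary and XOR column by column:
  0011  (3)
  1000  (8)
  0010  (2)
  1001  (9)
  1001  (9)
  ----
  1001  (9)
The nim-sum is 9 ≠ 0, so this is an N-position: the player to move can win.

N-position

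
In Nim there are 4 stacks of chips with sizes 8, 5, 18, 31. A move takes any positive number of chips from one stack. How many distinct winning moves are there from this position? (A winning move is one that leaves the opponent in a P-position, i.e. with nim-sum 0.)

0

Write each in binary and XOR column by column:
  01000  (8)
  00101  (5)
  10010  (18)
  11111  (31)
  -----
  00000  (0)
The nim-sum is already 0, so every move leaves a nonzero nim-sum — there are no winning moves.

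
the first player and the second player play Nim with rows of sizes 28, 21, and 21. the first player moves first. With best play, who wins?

Nim-sum: 28 XOR 21 XOR 21 = 28.
The nim-sum is 28 ≠ 0, so this is an N-position: the player to move can win; the first player has a winning move.

the first player wins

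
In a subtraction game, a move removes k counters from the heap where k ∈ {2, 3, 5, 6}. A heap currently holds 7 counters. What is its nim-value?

Grundy values for subtraction set {2, 3, 5, 6}:
g(0) = mex{} = 0
g(1) = mex{} = 0
g(2) = mex{0} = 1
g(3) = mex{0} = 1
g(4) = mex{0,1} = 2
g(5) = mex{0,1} = 2
g(6) = mex{0,1,2} = 3
g(7) = mex{0,1,2} = 3
So g(7) = 3.

3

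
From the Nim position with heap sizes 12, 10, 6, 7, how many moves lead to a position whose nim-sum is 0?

3

Nim-sum: 12 ⊕ 10 ⊕ 6 ⊕ 7 = 7.
The overall nim-sum is X = 7. A heap of size p has a winning move iff p XOR X < p (reduce it to p XOR X).
  12: 12 XOR 7 = 11 < 12 — winning move (to 11).
  10: 10 XOR 7 = 13 ≥ 10 — no move.
  6: 6 XOR 7 = 1 < 6 — winning move (to 1).
  7: 7 XOR 7 = 0 < 7 — winning move (to 0).
That gives 3 winning moves.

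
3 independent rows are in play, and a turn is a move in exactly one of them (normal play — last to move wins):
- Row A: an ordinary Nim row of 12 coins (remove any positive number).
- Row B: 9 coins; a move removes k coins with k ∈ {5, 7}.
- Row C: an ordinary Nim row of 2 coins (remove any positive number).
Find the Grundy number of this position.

15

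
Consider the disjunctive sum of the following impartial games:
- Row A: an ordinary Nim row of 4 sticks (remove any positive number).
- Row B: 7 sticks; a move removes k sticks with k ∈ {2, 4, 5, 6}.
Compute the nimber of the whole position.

7

Row A is a plain Nim row of size 4, so its Grundy value is 4.
Grundy values for row B (subtraction set {2, 4, 5, 6}):
g(0) = mex{} = 0
g(1) = mex{} = 0
g(2) = mex{0} = 1
g(3) = mex{0} = 1
g(4) = mex{0,1} = 2
g(5) = mex{0,1} = 2
g(6) = mex{0,1,2} = 3
g(7) = mex{0,1,2} = 3
So g(7) = 3.
By the Sprague-Grundy theorem, the Grundy value of a sum of independent games is the XOR of the component values.
Combined value = 4 ⊕ 3 = 7.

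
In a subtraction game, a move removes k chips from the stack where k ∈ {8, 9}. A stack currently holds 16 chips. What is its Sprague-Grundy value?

2

Build the Grundy sequence with g(k) = mex{g(k−s) : s ∈ {8, 9}, s ≤ k}:
k:     0  1  2  3  4  5  6  7  8  9 10 11 12 13 14 15 16
g(k):  0  0  0  0  0  0  0  0  1  1  1  1  1  1  1  1  2
So g(16) = 2.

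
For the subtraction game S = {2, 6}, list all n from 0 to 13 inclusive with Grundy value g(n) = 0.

0, 1, 4, 5, 8, 9, 12, 13

Grundy values for subtraction set {2, 6}:
k:     0  1  2  3  4  5  6  7  8  9 10 11 12 13
g(k):  0  0  1  1  0  0  1  1  0  0  1  1  0  0
The P-positions (g = 0) in 0..13 are 0, 1, 4, 5, 8, 9, 12, 13.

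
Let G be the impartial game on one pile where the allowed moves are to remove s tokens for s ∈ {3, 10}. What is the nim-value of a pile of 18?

1

Compute g(0), g(1), … for moves {3, 10}:
k:     0  1  2  3  4  5  6  7  8  9 10 11 12 13 14 15 16 17 18
g(k):  0  0  0  1  1  1  0  0  0  1  1  1  2  0  0  0  1  1  1
So g(18) = 1.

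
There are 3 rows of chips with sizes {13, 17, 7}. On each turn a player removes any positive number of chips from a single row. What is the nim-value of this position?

27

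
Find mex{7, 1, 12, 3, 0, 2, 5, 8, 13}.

4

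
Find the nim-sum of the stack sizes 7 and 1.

Compute the nim-sum pairwise:
7 ⊕ 1 = 6

6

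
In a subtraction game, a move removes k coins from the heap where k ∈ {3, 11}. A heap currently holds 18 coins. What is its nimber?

1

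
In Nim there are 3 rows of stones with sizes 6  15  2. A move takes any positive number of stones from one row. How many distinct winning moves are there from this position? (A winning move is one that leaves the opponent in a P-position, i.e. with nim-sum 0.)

1

Compute the nim-sum pairwise:
6 XOR 15 = 9
9 XOR 2 = 11
The overall nim-sum is X = 11. A row of size p has a winning move iff p XOR X < p (reduce it to p XOR X).
  6: 6 XOR 11 = 13 ≥ 6 — no move.
  15: 15 XOR 11 = 4 < 15 — winning move (to 4).
  2: 2 XOR 11 = 9 ≥ 2 — no move.
That gives 1 winning move.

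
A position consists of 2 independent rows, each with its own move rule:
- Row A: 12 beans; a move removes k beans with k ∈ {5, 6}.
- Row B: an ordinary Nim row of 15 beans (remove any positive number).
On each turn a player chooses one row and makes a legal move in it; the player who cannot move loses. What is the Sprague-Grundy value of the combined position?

15

Grundy values for row A (subtraction set {5, 6}):
g(0) = mex{} = 0
g(1) = mex{} = 0
g(2) = mex{} = 0
g(3) = mex{} = 0
g(4) = mex{} = 0
g(5) = mex{0} = 1
g(6) = mex{0} = 1
g(7) = mex{0} = 1
g(8) = mex{0} = 1
g(9) = mex{0} = 1
g(10) = mex{0,1} = 2
g(11) = mex{1} = 0
g(12) = mex{1} = 0
So g(12) = 0.
Row B is a plain Nim row of size 15, so its Grundy value is 15.
By the Sprague-Grundy theorem, the Grundy value of a sum of independent games is the XOR of the component values.
Combined value = 0 ⊕ 15 = 15.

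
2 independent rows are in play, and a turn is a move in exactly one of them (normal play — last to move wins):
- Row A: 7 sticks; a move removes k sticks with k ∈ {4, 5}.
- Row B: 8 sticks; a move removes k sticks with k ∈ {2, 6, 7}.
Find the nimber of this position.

3

Grundy values for row A (subtraction set {4, 5}):
k:     0  1  2  3  4  5  6  7
g(k):  0  0  0  0  1  1  1  1
So g(7) = 1.
For row B, compute g(0), g(1), … with moves {2, 6, 7}:
g(0) = mex{} = 0
g(1) = mex{} = 0
g(2) = mex{0} = 1
g(3) = mex{0} = 1
g(4) = mex{1} = 0
g(5) = mex{1} = 0
g(6) = mex{0} = 1
g(7) = mex{0} = 1
g(8) = mex{0,1} = 2
So g(8) = 2.
By the Sprague-Grundy theorem, the Grundy value of a sum of independent games is the XOR of the component values.
Combined value = 1 ⊕ 2 = 3.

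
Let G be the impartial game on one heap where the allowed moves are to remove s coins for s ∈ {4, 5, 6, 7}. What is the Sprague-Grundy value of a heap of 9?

Grundy values for subtraction set {4, 5, 6, 7}:
g(0) = mex{} = 0
g(1) = mex{} = 0
g(2) = mex{} = 0
g(3) = mex{} = 0
g(4) = mex{0} = 1
g(5) = mex{0} = 1
g(6) = mex{0} = 1
g(7) = mex{0} = 1
g(8) = mex{0,1} = 2
g(9) = mex{0,1} = 2
So g(9) = 2.

2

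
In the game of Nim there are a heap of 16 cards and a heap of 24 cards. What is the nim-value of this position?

8

Nim-sum: 16 XOR 24 = 8.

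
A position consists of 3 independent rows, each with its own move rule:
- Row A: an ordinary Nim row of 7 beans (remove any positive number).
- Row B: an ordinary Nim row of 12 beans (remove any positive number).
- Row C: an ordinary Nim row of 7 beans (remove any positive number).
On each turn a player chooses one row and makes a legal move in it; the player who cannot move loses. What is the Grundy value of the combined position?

12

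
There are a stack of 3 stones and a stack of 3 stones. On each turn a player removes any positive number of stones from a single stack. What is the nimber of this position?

Nim-sum: 3 ⊕ 3 = 0.

0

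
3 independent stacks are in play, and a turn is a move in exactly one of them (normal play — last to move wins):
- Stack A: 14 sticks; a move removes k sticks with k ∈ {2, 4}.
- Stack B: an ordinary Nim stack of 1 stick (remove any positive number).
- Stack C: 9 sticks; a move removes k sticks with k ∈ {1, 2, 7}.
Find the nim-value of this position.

Grundy values for stack A (subtraction set {2, 4}):
g(0) = mex{} = 0
g(1) = mex{} = 0
g(2) = mex{0} = 1
g(3) = mex{0} = 1
g(4) = mex{0,1} = 2
g(5) = mex{0,1} = 2
g(6) = mex{1,2} = 0
g(7) = mex{1,2} = 0
g(8) = mex{0,2} = 1
g(9) = mex{0,2} = 1
g(10) = mex{0,1} = 2
g(11) = mex{0,1} = 2
g(12) = mex{1,2} = 0
g(13) = mex{1,2} = 0
g(14) = mex{0,2} = 1
So g(14) = 1.
Stack B is a plain Nim stack of size 1, so its Grundy value is 1.
Grundy values for stack C (subtraction set {1, 2, 7}):
k:     0  1  2  3  4  5  6  7  8  9
g(k):  0  1  2  0  1  2  0  1  2  0
So g(9) = 0.
The value of a disjunctive sum is the nim-sum of the parts.
Combined value = 1 XOR 1 XOR 0 = 0.

0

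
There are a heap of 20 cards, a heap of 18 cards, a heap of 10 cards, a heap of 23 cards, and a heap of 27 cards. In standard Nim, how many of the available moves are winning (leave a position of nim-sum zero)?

Compute the nim-sum pairwise:
20 ⊕ 18 = 6
6 ⊕ 10 = 12
12 ⊕ 23 = 27
27 ⊕ 27 = 0
The nim-sum is already 0, so every move leaves a nonzero nim-sum — there are no winning moves.

0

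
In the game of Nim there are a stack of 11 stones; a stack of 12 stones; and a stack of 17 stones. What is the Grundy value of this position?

22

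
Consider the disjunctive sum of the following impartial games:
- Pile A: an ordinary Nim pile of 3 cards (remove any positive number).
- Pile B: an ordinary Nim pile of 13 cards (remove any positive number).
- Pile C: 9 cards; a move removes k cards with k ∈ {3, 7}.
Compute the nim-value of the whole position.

15

Pile A is a plain Nim pile of size 3, so its Grundy value is 3.
Pile B is a plain Nim pile of size 13, so its Grundy value is 13.
Grundy values for pile C (subtraction set {3, 7}):
g(0) = mex{} = 0
g(1) = mex{} = 0
g(2) = mex{} = 0
g(3) = mex{0} = 1
g(4) = mex{0} = 1
g(5) = mex{0} = 1
g(6) = mex{1} = 0
g(7) = mex{0,1} = 2
g(8) = mex{0,1} = 2
g(9) = mex{0} = 1
So g(9) = 1.
By the Sprague-Grundy theorem, the Grundy value of a sum of independent games is the XOR of the component values.
Combined value = 3 XOR 13 XOR 1 = 15.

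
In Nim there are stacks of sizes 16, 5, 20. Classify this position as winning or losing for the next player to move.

Winning position

Nim-sum: 16 XOR 5 XOR 20 = 1.
The nim-sum is 1 ≠ 0, so this is an N-position: the player to move can win.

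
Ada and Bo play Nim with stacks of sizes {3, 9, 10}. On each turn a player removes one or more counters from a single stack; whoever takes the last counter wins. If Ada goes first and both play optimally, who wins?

Bo wins

Compute the nim-sum pairwise:
3 ⊕ 9 = 10
10 ⊕ 10 = 0
The nim-sum is 0, so this is a P-position: the player to move is in a losing position under optimal play; Ada is about to move from it and so loses — Bo wins.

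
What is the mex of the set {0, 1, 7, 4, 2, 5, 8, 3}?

The values 0, 1, 2, 3, 4, 5 are all present; 6 is the first non-negative integer missing from the set.

6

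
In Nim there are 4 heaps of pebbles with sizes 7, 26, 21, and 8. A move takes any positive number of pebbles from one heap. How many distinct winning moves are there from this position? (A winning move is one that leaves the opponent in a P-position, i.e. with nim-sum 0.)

Bitwise XOR of the heap sizes:
  00111  (7)
  11010  (26)
  10101  (21)
  01000  (8)
  -----
  00000  (0)
The nim-sum is already 0, so every move leaves a nonzero nim-sum — there are no winning moves.

0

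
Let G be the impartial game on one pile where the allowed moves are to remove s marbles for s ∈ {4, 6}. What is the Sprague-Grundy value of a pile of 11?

Compute g(0), g(1), … for moves {4, 6}:
g(0) = mex{} = 0
g(1) = mex{} = 0
g(2) = mex{} = 0
g(3) = mex{} = 0
g(4) = mex{0} = 1
g(5) = mex{0} = 1
g(6) = mex{0} = 1
g(7) = mex{0} = 1
g(8) = mex{0,1} = 2
g(9) = mex{0,1} = 2
g(10) = mex{1} = 0
g(11) = mex{1} = 0
So g(11) = 0.

0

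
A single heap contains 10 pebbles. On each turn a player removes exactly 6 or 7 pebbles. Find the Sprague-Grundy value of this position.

Grundy values for subtraction set {6, 7}:
k:     0  1  2  3  4  5  6  7  8  9 10
g(k):  0  0  0  0  0  0  1  1  1  1  1
So g(10) = 1.

1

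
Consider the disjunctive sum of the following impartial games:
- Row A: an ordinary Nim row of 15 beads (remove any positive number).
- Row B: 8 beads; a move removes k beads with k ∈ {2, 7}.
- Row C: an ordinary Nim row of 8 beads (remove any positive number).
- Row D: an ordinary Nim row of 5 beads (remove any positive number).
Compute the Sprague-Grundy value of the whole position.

0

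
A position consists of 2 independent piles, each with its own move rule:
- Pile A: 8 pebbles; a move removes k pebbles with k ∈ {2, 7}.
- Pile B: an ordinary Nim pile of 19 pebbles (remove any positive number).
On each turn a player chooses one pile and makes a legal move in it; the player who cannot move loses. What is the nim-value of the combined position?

17

For pile A, compute g(0), g(1), … with moves {2, 7}:
k:     0  1  2  3  4  5  6  7  8
g(k):  0  0  1  1  0  0  1  1  2
So g(8) = 2.
Pile B is a plain Nim pile of size 19, so its Grundy value is 19.
By the Sprague-Grundy theorem, the Grundy value of a sum of independent games is the XOR of the component values.
Combined value = 2 XOR 19 = 17.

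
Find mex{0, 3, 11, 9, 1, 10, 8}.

The values 0, 1 are all present; 2 is the first non-negative integer missing from the set.

2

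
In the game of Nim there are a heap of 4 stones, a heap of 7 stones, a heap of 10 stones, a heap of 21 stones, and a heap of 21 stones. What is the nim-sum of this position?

Bitwise XOR of the heap sizes:
  00100  (4)
  00111  (7)
  01010  (10)
  10101  (21)
  10101  (21)
  -----
  01001  (9)

9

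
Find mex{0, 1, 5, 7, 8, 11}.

2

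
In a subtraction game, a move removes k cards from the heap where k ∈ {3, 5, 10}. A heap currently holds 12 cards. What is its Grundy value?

1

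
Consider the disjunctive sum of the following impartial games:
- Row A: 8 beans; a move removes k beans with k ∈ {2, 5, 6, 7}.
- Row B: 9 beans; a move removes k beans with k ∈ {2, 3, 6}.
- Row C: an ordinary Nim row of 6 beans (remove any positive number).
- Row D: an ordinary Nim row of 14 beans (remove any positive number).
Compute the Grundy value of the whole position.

Grundy values for row A (subtraction set {2, 5, 6, 7}):
g(0) = mex{} = 0
g(1) = mex{} = 0
g(2) = mex{0} = 1
g(3) = mex{0} = 1
g(4) = mex{1} = 0
g(5) = mex{0,1} = 2
g(6) = mex{0} = 1
g(7) = mex{0,1,2} = 3
g(8) = mex{0,1} = 2
So g(8) = 2.
For row B, compute g(0), g(1), … with moves {2, 3, 6}:
g(0) = mex{} = 0
g(1) = mex{} = 0
g(2) = mex{0} = 1
g(3) = mex{0} = 1
g(4) = mex{0,1} = 2
g(5) = mex{1} = 0
g(6) = mex{0,1,2} = 3
g(7) = mex{0,2} = 1
g(8) = mex{0,1,3} = 2
g(9) = mex{1,3} = 0
So g(9) = 0.
Row C is a plain Nim row of size 6, so its Grundy value is 6.
Row D is a plain Nim row of size 14, so its Grundy value is 14.
The value of a disjunctive sum is the nim-sum of the parts.
Combined value = 2 ⊕ 0 ⊕ 6 ⊕ 14 = 10.

10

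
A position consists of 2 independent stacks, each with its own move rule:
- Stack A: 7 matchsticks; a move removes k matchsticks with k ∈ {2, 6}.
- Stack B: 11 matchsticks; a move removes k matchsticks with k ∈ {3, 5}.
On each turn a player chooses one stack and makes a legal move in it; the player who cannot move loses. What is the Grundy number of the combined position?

0

Build the Grundy sequence for stack A with g(k) = mex{g(k−s) : s ∈ {2, 6}, s ≤ k}:
k:     0  1  2  3  4  5  6  7
g(k):  0  0  1  1  0  0  1  1
So g(7) = 1.
For stack B, compute g(0), g(1), … with moves {3, 5}:
k:     0  1  2  3  4  5  6  7  8  9 10 11
g(k):  0  0  0  1  1  1  2  2  0  0  0  1
So g(11) = 1.
By the Sprague-Grundy theorem, the Grundy value of a sum of independent games is the XOR of the component values.
Combined value = 1 ⊕ 1 = 0.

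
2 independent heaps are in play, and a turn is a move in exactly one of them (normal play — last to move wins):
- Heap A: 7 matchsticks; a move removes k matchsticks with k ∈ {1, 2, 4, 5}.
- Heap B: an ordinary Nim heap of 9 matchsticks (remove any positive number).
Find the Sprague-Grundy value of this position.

For heap A, compute g(0), g(1), … with moves {1, 2, 4, 5}:
g(0) = mex{} = 0
g(1) = mex{0} = 1
g(2) = mex{0,1} = 2
g(3) = mex{1,2} = 0
g(4) = mex{0,2} = 1
g(5) = mex{0,1} = 2
g(6) = mex{1,2} = 0
g(7) = mex{0,2} = 1
So g(7) = 1.
Heap B is a plain Nim heap of size 9, so its Grundy value is 9.
By the Sprague-Grundy theorem, the Grundy value of a sum of independent games is the XOR of the component values.
Combined value = 1 XOR 9 = 8.

8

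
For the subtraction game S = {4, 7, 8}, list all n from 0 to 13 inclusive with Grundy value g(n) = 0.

0, 1, 2, 3, 12, 13

Grundy values for subtraction set {4, 7, 8}:
g(0) = mex{} = 0
g(1) = mex{} = 0
g(2) = mex{} = 0
g(3) = mex{} = 0
g(4) = mex{0} = 1
g(5) = mex{0} = 1
g(6) = mex{0} = 1
g(7) = mex{0} = 1
g(8) = mex{0,1} = 2
g(9) = mex{0,1} = 2
g(10) = mex{0,1} = 2
g(11) = mex{0,1} = 2
g(12) = mex{1,2} = 0
g(13) = mex{1,2} = 0
The P-positions (g = 0) in 0..13 are 0, 1, 2, 3, 12, 13.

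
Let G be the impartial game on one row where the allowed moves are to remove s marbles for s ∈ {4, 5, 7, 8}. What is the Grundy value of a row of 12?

0

Compute g(0), g(1), … for moves {4, 5, 7, 8}:
k:     0  1  2  3  4  5  6  7  8  9 10 11 12
g(k):  0  0  0  0  1  1  1  1  2  2  2  2  0
So g(12) = 0.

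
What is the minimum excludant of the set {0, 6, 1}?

2

The values 0, 1 are all present; 2 is the first non-negative integer missing from the set.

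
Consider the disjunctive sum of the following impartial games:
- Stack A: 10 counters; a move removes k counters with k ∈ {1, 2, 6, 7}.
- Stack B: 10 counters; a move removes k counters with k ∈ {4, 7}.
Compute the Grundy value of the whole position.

For stack A, compute g(0), g(1), … with moves {1, 2, 6, 7}:
g(0) = mex{} = 0
g(1) = mex{0} = 1
g(2) = mex{0,1} = 2
g(3) = mex{1,2} = 0
g(4) = mex{0,2} = 1
g(5) = mex{0,1} = 2
g(6) = mex{0,1,2} = 3
g(7) = mex{0,1,2,3} = 4
g(8) = mex{1,2,3,4} = 0
g(9) = mex{0,2,4} = 1
g(10) = mex{0,1} = 2
So g(10) = 2.
For stack B, compute g(0), g(1), … with moves {4, 7}:
k:     0  1  2  3  4  5  6  7  8  9 10
g(k):  0  0  0  0  1  1  1  1  2  2  2
So g(10) = 2.
By the Sprague-Grundy theorem, the Grundy value of a sum of independent games is the XOR of the component values.
Combined value = 2 ⊕ 2 = 0.

0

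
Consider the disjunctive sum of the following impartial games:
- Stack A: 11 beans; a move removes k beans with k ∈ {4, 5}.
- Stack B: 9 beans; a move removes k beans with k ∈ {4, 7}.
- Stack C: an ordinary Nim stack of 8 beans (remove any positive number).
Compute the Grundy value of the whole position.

10

Grundy values for stack A (subtraction set {4, 5}):
k:     0  1  2  3  4  5  6  7  8  9 10 11
g(k):  0  0  0  0  1  1  1  1  2  0  0  0
So g(11) = 0.
For stack B, compute g(0), g(1), … with moves {4, 7}:
g(0) = mex{} = 0
g(1) = mex{} = 0
g(2) = mex{} = 0
g(3) = mex{} = 0
g(4) = mex{0} = 1
g(5) = mex{0} = 1
g(6) = mex{0} = 1
g(7) = mex{0} = 1
g(8) = mex{0,1} = 2
g(9) = mex{0,1} = 2
So g(9) = 2.
Stack C is a plain Nim stack of size 8, so its Grundy value is 8.
The value of a disjunctive sum is the nim-sum of the parts.
Combined value = 0 ⊕ 2 ⊕ 8 = 10.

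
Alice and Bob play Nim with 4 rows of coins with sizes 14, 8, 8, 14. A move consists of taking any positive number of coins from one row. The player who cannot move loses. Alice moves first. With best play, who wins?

Write each in binary and XOR column by column:
  1110  (14)
  1000  (8)
  1000  (8)
  1110  (14)
  ----
  0000  (0)
The nim-sum is 0, so this is a P-position: the player to move is in a losing position under optimal play; Alice is about to move from it and so loses — Bob wins.

Bob wins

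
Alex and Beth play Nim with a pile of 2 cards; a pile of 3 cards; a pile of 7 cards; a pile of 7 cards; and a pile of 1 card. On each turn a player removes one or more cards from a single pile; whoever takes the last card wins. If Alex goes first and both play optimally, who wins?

Beth wins

Nim-sum: 2 ⊕ 3 ⊕ 7 ⊕ 7 ⊕ 1 = 0.
The nim-sum is 0, so this is a P-position: the player to move is in a losing position under optimal play; Alex is about to move from it and so loses — Beth wins.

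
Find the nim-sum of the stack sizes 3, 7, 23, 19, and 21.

Nim-sum: 3 XOR 7 XOR 23 XOR 19 XOR 21 = 21.

21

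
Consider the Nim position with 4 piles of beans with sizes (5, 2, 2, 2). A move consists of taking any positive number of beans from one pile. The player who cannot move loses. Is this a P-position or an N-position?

N-position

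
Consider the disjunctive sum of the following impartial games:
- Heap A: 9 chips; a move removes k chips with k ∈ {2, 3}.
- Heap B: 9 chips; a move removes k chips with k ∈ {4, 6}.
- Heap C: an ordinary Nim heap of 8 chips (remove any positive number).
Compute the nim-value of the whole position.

8

For heap A, compute g(0), g(1), … with moves {2, 3}:
g(0) = mex{} = 0
g(1) = mex{} = 0
g(2) = mex{0} = 1
g(3) = mex{0} = 1
g(4) = mex{0,1} = 2
g(5) = mex{1} = 0
g(6) = mex{1,2} = 0
g(7) = mex{0,2} = 1
g(8) = mex{0} = 1
g(9) = mex{0,1} = 2
So g(9) = 2.
Build the Grundy sequence for heap B with g(k) = mex{g(k−s) : s ∈ {4, 6}, s ≤ k}:
g(0) = mex{} = 0
g(1) = mex{} = 0
g(2) = mex{} = 0
g(3) = mex{} = 0
g(4) = mex{0} = 1
g(5) = mex{0} = 1
g(6) = mex{0} = 1
g(7) = mex{0} = 1
g(8) = mex{0,1} = 2
g(9) = mex{0,1} = 2
So g(9) = 2.
Heap C is a plain Nim heap of size 8, so its Grundy value is 8.
By the Sprague-Grundy theorem, the Grundy value of a sum of independent games is the XOR of the component values.
Combined value = 2 ⊕ 2 ⊕ 8 = 8.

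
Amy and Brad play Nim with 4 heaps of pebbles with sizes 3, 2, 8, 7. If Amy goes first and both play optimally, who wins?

Amy wins

Compute the nim-sum pairwise:
3 ^ 2 = 1
1 ^ 8 = 9
9 ^ 7 = 14
The nim-sum is 14 ≠ 0, so this is an N-position: the player to move can win; Amy has a winning move.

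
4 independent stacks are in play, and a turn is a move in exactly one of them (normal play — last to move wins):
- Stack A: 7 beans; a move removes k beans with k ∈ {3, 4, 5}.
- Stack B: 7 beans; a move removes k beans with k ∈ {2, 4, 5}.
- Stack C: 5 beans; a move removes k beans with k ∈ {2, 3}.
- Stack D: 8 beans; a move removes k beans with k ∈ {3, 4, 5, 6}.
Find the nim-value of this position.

0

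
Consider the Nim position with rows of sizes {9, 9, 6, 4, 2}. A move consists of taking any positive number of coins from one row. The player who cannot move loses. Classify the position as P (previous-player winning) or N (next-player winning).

P-position

Nim-sum: 9 ^ 9 ^ 6 ^ 4 ^ 2 = 0.
The nim-sum is 0, so this is a P-position: the player to move is in a losing position under optimal play.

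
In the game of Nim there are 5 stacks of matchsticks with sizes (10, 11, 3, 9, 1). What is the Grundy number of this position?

10

Compute the nim-sum pairwise:
10 XOR 11 = 1
1 XOR 3 = 2
2 XOR 9 = 11
11 XOR 1 = 10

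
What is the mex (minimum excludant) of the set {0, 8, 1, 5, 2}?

3

The values 0, 1, 2 are all present; 3 is the first non-negative integer missing from the set.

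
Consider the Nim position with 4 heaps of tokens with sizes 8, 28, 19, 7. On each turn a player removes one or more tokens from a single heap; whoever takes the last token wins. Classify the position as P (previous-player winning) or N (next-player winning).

P-position

Nim-sum: 8 ⊕ 28 ⊕ 19 ⊕ 7 = 0.
The nim-sum is 0, so this is a P-position: the player to move is in a losing position under optimal play.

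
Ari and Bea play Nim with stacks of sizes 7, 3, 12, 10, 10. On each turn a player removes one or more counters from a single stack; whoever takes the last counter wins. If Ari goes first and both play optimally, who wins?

Compute the nim-sum pairwise:
7 XOR 3 = 4
4 XOR 12 = 8
8 XOR 10 = 2
2 XOR 10 = 8
The nim-sum is 8 ≠ 0, so this is an N-position: the player to move can win; Ari has a winning move.

Ari wins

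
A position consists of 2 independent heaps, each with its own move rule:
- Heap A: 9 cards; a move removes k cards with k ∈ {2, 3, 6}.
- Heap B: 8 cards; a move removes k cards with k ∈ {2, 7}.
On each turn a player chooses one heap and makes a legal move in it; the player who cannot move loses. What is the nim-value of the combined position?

Build the Grundy sequence for heap A with g(k) = mex{g(k−s) : s ∈ {2, 3, 6}, s ≤ k}:
k:     0  1  2  3  4  5  6  7  8  9
g(k):  0  0  1  1  2  0  3  1  2  0
So g(9) = 0.
Build the Grundy sequence for heap B with g(k) = mex{g(k−s) : s ∈ {2, 7}, s ≤ k}:
k:     0  1  2  3  4  5  6  7  8
g(k):  0  0  1  1  0  0  1  1  2
So g(8) = 2.
The value of a disjunctive sum is the nim-sum of the parts.
Combined value = 0 XOR 2 = 2.

2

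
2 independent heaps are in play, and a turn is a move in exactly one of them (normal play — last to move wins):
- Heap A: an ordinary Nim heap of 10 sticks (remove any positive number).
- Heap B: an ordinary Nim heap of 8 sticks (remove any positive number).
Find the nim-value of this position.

Heap A is a plain Nim heap of size 10, so its Grundy value is 10.
Heap B is a plain Nim heap of size 8, so its Grundy value is 8.
The value of a disjunctive sum is the nim-sum of the parts.
Combined value = 10 ⊕ 8 = 2.

2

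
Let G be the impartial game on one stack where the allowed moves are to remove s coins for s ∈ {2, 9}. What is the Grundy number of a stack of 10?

Grundy values for subtraction set {2, 9}:
g(0) = mex{} = 0
g(1) = mex{} = 0
g(2) = mex{0} = 1
g(3) = mex{0} = 1
g(4) = mex{1} = 0
g(5) = mex{1} = 0
g(6) = mex{0} = 1
g(7) = mex{0} = 1
g(8) = mex{1} = 0
g(9) = mex{0,1} = 2
g(10) = mex{0} = 1
So g(10) = 1.

1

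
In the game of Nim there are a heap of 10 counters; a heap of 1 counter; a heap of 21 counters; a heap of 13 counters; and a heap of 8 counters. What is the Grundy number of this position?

Compute the nim-sum pairwise:
10 ^ 1 = 11
11 ^ 21 = 30
30 ^ 13 = 19
19 ^ 8 = 27

27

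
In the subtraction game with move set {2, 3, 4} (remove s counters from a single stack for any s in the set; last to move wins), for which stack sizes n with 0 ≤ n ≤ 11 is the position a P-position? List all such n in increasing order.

0, 1, 6, 7

Compute g(0), g(1), … for moves {2, 3, 4}:
k:     0  1  2  3  4  5  6  7  8  9 10 11
g(k):  0  0  1  1  2  2  0  0  1  1  2  2
The P-positions (g = 0) in 0..11 are 0, 1, 6, 7.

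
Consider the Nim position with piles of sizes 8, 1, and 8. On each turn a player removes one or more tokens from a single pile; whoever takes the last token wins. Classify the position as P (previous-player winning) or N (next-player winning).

Compute the nim-sum pairwise:
8 XOR 1 = 9
9 XOR 8 = 1
The nim-sum is 1 ≠ 0, so this is an N-position: the player to move can win.

N-position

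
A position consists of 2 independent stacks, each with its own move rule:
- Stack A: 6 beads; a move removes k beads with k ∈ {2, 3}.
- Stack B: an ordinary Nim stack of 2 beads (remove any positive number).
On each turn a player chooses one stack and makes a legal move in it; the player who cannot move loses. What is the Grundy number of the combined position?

2

Build the Grundy sequence for stack A with g(k) = mex{g(k−s) : s ∈ {2, 3}, s ≤ k}:
g(0) = mex{} = 0
g(1) = mex{} = 0
g(2) = mex{0} = 1
g(3) = mex{0} = 1
g(4) = mex{0,1} = 2
g(5) = mex{1} = 0
g(6) = mex{1,2} = 0
So g(6) = 0.
Stack B is a plain Nim stack of size 2, so its Grundy value is 2.
By the Sprague-Grundy theorem, the Grundy value of a sum of independent games is the XOR of the component values.
Combined value = 0 ⊕ 2 = 2.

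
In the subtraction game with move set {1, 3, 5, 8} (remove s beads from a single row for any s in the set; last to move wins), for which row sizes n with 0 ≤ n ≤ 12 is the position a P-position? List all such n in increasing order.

0, 2, 4, 6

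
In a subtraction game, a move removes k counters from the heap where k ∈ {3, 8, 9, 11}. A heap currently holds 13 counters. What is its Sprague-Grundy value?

Compute g(0), g(1), … for moves {3, 8, 9, 11}:
g(0) = mex{} = 0
g(1) = mex{} = 0
g(2) = mex{} = 0
g(3) = mex{0} = 1
g(4) = mex{0} = 1
g(5) = mex{0} = 1
g(6) = mex{1} = 0
g(7) = mex{1} = 0
g(8) = mex{0,1} = 2
g(9) = mex{0} = 1
g(10) = mex{0} = 1
g(11) = mex{0,1,2} = 3
g(12) = mex{0,1} = 2
g(13) = mex{0,1} = 2
So g(13) = 2.

2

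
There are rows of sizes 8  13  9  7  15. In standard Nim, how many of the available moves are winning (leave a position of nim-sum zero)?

3

Nim-sum: 8 ^ 13 ^ 9 ^ 7 ^ 15 = 4.
The overall nim-sum is X = 4. A row of size p has a winning move iff p XOR X < p (reduce it to p XOR X).
  8: 8 XOR 4 = 12 ≥ 8 — no move.
  13: 13 XOR 4 = 9 < 13 — winning move (to 9).
  9: 9 XOR 4 = 13 ≥ 9 — no move.
  7: 7 XOR 4 = 3 < 7 — winning move (to 3).
  15: 15 XOR 4 = 11 < 15 — winning move (to 11).
That gives 3 winning moves.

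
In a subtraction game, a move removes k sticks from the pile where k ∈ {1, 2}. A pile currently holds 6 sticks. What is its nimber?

0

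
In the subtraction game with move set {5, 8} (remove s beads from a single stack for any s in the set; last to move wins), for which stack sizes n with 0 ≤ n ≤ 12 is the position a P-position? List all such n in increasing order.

0, 1, 2, 3, 4

Build the Grundy sequence with g(k) = mex{g(k−s) : s ∈ {5, 8}, s ≤ k}:
g(0) = mex{} = 0
g(1) = mex{} = 0
g(2) = mex{} = 0
g(3) = mex{} = 0
g(4) = mex{} = 0
g(5) = mex{0} = 1
g(6) = mex{0} = 1
g(7) = mex{0} = 1
g(8) = mex{0} = 1
g(9) = mex{0} = 1
g(10) = mex{0,1} = 2
g(11) = mex{0,1} = 2
g(12) = mex{0,1} = 2
The P-positions (g = 0) in 0..12 are 0, 1, 2, 3, 4.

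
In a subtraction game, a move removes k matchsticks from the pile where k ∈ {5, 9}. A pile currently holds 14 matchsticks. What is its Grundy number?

0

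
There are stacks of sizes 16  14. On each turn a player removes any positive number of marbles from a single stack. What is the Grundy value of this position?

Compute the nim-sum pairwise:
16 ^ 14 = 30

30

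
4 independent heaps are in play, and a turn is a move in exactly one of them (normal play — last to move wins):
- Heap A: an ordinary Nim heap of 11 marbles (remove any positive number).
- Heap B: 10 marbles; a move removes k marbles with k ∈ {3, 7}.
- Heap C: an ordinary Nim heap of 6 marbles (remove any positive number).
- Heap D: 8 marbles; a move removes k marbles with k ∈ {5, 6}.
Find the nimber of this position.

12

Heap A is a plain Nim heap of size 11, so its Grundy value is 11.
Grundy values for heap B (subtraction set {3, 7}):
g(0) = mex{} = 0
g(1) = mex{} = 0
g(2) = mex{} = 0
g(3) = mex{0} = 1
g(4) = mex{0} = 1
g(5) = mex{0} = 1
g(6) = mex{1} = 0
g(7) = mex{0,1} = 2
g(8) = mex{0,1} = 2
g(9) = mex{0} = 1
g(10) = mex{1,2} = 0
So g(10) = 0.
Heap C is a plain Nim heap of size 6, so its Grundy value is 6.
Grundy values for heap D (subtraction set {5, 6}):
k:     0  1  2  3  4  5  6  7  8
g(k):  0  0  0  0  0  1  1  1  1
So g(8) = 1.
By the Sprague-Grundy theorem, the Grundy value of a sum of independent games is the XOR of the component values.
Combined value = 11 ⊕ 0 ⊕ 6 ⊕ 1 = 12.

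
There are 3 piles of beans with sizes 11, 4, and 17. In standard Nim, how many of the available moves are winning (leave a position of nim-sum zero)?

Write each in binary and XOR column by column:
  01011  (11)
  00100  (4)
  10001  (17)
  -----
  11110  (30)
The overall nim-sum is X = 30. A pile of size p has a winning move iff p XOR X < p (reduce it to p XOR X).
  11: 11 XOR 30 = 21 ≥ 11 — no move.
  4: 4 XOR 30 = 26 ≥ 4 — no move.
  17: 17 XOR 30 = 15 < 17 — winning move (to 15).
That gives 1 winning move.

1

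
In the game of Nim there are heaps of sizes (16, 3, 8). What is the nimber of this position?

27

Compute the nim-sum pairwise:
16 ⊕ 3 = 19
19 ⊕ 8 = 27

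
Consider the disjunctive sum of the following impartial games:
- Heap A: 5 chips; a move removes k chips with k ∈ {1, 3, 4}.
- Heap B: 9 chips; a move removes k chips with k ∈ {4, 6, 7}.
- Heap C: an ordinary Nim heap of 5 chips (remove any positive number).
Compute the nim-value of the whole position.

4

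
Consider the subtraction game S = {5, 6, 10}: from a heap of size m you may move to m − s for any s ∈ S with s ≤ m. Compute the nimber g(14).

2

Compute g(0), g(1), … for moves {5, 6, 10}:
g(0) = mex{} = 0
g(1) = mex{} = 0
g(2) = mex{} = 0
g(3) = mex{} = 0
g(4) = mex{} = 0
g(5) = mex{0} = 1
g(6) = mex{0} = 1
g(7) = mex{0} = 1
g(8) = mex{0} = 1
g(9) = mex{0} = 1
g(10) = mex{0,1} = 2
g(11) = mex{0,1} = 2
g(12) = mex{0,1} = 2
g(13) = mex{0,1} = 2
g(14) = mex{0,1} = 2
So g(14) = 2.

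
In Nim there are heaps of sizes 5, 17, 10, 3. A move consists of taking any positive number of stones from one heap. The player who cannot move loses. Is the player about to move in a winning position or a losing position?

In binary:
  00101  (5)
  10001  (17)
  01010  (10)
  00011  (3)
  -----
  11101  (29)
The nim-sum is 29 ≠ 0, so this is an N-position: the player to move can win.

Winning position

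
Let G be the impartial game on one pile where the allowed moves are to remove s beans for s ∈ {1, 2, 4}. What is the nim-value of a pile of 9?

0

Compute g(0), g(1), … for moves {1, 2, 4}:
k:     0  1  2  3  4  5  6  7  8  9
g(k):  0  1  2  0  1  2  0  1  2  0
So g(9) = 0.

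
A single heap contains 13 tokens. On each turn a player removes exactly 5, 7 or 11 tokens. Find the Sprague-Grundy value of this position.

2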